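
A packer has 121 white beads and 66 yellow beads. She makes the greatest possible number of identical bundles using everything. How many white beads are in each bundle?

Number of bundles = gcd(121, 66).
121 = 11^2
66 = 2 × 3 × 11
gcd(121, 66) = 11.
white beads per bundle = 121 / 11 = 11.

11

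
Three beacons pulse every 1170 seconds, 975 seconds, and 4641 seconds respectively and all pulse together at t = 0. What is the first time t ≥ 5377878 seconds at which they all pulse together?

Joint pulses occur at multiples of LCM(1170, 975, 4641).
1170 = 2 × 3^2 × 5 × 13
975 = 3 × 5^2 × 13
4641 = 3 × 7 × 13 × 17
LCM(1170, 975, 4641) = 2 × 3^2 × 5^2 × 7 × 13 × 17 = 696150.
Smallest multiple of 696150 that is ≥ 5377878: ⌈5377878/696150⌉ × 696150 = 8 × 696150 = 5569200.

5569200 seconds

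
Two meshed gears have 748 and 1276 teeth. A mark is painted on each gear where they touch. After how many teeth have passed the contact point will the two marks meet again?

21692 teeth

They coincide at every common multiple of the periods; the first is the LCM.
748 = 2^2 × 11 × 17
1276 = 2^2 × 11 × 29
LCM(748, 1276) = 2^2 × 11 × 17 × 29 = 21692.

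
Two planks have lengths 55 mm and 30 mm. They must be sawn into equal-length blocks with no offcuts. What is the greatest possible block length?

5 mm

By the Euclidean algorithm:
55 = 1 × 30 + 25
30 = 1 × 25 + 5
25 = 5 × 5 + 0
gcd(55, 30) = 5.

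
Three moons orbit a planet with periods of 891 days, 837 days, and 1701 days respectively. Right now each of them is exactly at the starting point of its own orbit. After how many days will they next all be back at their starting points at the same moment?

580041 days

We need the least common multiple of the intervals.
891 = 3^4 × 11
837 = 3^3 × 31
1701 = 3^5 × 7
LCM(891, 837, 1701) = 3^5 × 7 × 11 × 31 = 580041.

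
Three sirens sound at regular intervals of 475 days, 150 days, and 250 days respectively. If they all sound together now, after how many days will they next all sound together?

14250 days

The first simultaneous occurrence is after LCM of the individual periods.
475 = 5^2 × 19
150 = 2 × 3 × 5^2
250 = 2 × 5^3
LCM(475, 150, 250) = 2 × 3 × 5^3 × 19 = 14250.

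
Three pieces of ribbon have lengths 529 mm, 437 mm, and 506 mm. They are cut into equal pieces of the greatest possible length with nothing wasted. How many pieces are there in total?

Piece length = gcd(529, 437, 506).
529 = 23^2
437 = 19 × 23
506 = 2 × 11 × 23
gcd(529, 437, 506) = 23.
Total pieces = 529/23 + 437/23 + 506/23 = 23 + 19 + 22 = 64.

64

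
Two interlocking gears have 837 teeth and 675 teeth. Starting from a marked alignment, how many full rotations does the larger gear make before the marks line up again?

All finish a whole number of cycles simultaneously at t = LCM of the periods.
837 = 3^3 × 31
675 = 3^3 × 5^2
LCM(837, 675) = 3^3 × 5^2 × 31 = 20925.
Rotations for period 837: 20925 / 837 = 25.

25 rotations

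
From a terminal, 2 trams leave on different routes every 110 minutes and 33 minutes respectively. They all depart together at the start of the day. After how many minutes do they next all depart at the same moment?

They coincide at every common multiple of the periods; the first is the LCM.
110 = 2 × 5 × 11
33 = 3 × 11
LCM(110, 33) = 2 × 3 × 5 × 11 = 330.

330 minutes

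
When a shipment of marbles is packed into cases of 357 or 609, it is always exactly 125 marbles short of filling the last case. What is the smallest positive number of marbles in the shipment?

10228

Being 125 short of a full case of size k means N ≡ −125 (mod k), i.e. N + 125 is a multiple of each size.
357 = 3 × 7 × 17
609 = 3 × 7 × 29
LCM(357, 609) = 3 × 7 × 17 × 29 = 10353.
Smallest positive N is 10353 − 125 = 10228.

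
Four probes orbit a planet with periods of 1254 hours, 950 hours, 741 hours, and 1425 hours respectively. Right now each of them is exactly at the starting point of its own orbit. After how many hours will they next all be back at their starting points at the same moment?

407550 hours

They coincide at every common multiple of the periods; the first is the LCM.
1254 = 2 × 3 × 11 × 19
950 = 2 × 5^2 × 19
741 = 3 × 13 × 19
1425 = 3 × 5^2 × 19
LCM(1254, 950, 741, 1425) = 2 × 3 × 5^2 × 11 × 13 × 19 = 407550.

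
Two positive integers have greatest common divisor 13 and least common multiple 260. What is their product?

For any two positive integers, gcd × lcm = product = 13 × 260 = 3380.

3380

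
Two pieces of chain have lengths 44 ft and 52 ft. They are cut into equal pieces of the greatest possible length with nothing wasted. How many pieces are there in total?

24

Piece length = gcd(44, 52).
44 = 2^2 × 11
52 = 2^2 × 13
gcd(44, 52) = 2^2 = 4.
Total pieces = 44/4 + 52/4 = 11 + 13 = 24.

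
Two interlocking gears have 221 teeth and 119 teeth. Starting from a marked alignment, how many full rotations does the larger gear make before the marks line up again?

7 rotations

They are all back at their starting positions together after one LCM of the periods.
221 = 13 × 17
119 = 7 × 17
LCM(221, 119) = 7 × 13 × 17 = 1547.
Rotations for period 221: 1547 / 221 = 7.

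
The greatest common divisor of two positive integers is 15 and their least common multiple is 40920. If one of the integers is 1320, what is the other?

For two integers, gcd × lcm = product, so the other is (15 × 40920) / 1320 = 613800 / 1320 = 465.

465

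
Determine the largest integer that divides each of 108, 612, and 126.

108 = 2^2 × 3^3
612 = 2^2 × 3^2 × 17
126 = 2 × 3^2 × 7
gcd(108, 612, 126) = 2 × 3^2 = 18.

18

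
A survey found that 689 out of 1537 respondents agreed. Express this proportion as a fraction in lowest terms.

13/29

689 = 13 × 53
1537 = 29 × 53
gcd(689, 1537) = 53.
Divide numerator and denominator by 53: 689/1537 = 13/29.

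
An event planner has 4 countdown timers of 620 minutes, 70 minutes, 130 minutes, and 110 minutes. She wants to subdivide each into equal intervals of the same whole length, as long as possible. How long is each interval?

10 minutes

The interval must divide each timer length; the longest such is the gcd.
620 = 2^2 × 5 × 31
70 = 2 × 5 × 7
130 = 2 × 5 × 13
110 = 2 × 5 × 11
gcd(620, 70, 130, 110) = 2 × 5 = 10.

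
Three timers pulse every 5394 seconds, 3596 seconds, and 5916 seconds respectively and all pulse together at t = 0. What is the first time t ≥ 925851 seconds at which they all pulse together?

1100376 seconds

Joint pulses occur at multiples of LCM(5394, 3596, 5916).
5394 = 2 × 3 × 29 × 31
3596 = 2^2 × 29 × 31
5916 = 2^2 × 3 × 17 × 29
LCM(5394, 3596, 5916) = 2^2 × 3 × 17 × 29 × 31 = 183396.
Smallest multiple of 183396 that is ≥ 925851: ⌈925851/183396⌉ × 183396 = 6 × 183396 = 1100376.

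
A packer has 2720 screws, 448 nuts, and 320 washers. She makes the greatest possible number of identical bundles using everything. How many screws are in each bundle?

85

Number of bundles = gcd(2720, 448, 320).
2720 = 2^5 × 5 × 17
448 = 2^6 × 7
320 = 2^6 × 5
gcd(2720, 448, 320) = 2^5 = 32.
screws per bundle = 2720 / 32 = 85.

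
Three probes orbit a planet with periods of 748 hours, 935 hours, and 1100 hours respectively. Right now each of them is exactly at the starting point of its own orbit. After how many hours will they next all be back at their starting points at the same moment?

The first simultaneous occurrence is after LCM of the individual periods.
748 = 2^2 × 11 × 17
935 = 5 × 11 × 17
1100 = 2^2 × 5^2 × 11
LCM(748, 935, 1100) = 2^2 × 5^2 × 11 × 17 = 18700.

18700 hours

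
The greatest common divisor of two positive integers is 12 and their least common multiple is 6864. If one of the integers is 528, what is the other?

156

For two integers, gcd × lcm = product, so the other is (12 × 6864) / 528 = 82368 / 528 = 156.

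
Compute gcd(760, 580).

760 = 2^3 × 5 × 19
580 = 2^2 × 5 × 29
gcd(760, 580) = 2^2 × 5 = 20.

20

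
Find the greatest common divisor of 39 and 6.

3

39 = 3 × 13
6 = 2 × 3
gcd(39, 6) = 3.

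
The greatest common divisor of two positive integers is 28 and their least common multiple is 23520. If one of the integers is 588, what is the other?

For two integers, gcd × lcm = product, so the other is (28 × 23520) / 588 = 658560 / 588 = 1120.

1120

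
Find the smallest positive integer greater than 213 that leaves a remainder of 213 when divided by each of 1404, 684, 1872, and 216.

N − 213 must be a common multiple of 1404, 684, 1872, and 216.
1404 = 2^2 × 3^3 × 13
684 = 2^2 × 3^2 × 19
1872 = 2^4 × 3^2 × 13
216 = 2^3 × 3^3
LCM(1404, 684, 1872, 216) = 2^4 × 3^3 × 13 × 19 = 106704.
Smallest N > 213 is LCM + 213 = 106704 + 213 = 106917.

106917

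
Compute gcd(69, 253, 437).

23

69 = 3 × 23
253 = 11 × 23
437 = 19 × 23
gcd(69, 253, 437) = 23.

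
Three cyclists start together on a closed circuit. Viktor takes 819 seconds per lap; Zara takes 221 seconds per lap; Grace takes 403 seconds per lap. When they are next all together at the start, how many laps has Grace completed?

All finish a whole number of cycles simultaneously at t = LCM of the periods.
819 = 3^2 × 7 × 13
221 = 13 × 17
403 = 13 × 31
LCM(819, 221, 403) = 3^2 × 7 × 13 × 17 × 31 = 431613.
Laps for period 403: 431613 / 403 = 1071.

1071 laps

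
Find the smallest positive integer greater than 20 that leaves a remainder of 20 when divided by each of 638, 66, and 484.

N − 20 must be a common multiple of 638, 66, and 484.
638 = 2 × 11 × 29
66 = 2 × 3 × 11
484 = 2^2 × 11^2
LCM(638, 66, 484) = 2^2 × 3 × 11^2 × 29 = 42108.
Smallest N > 20 is LCM + 20 = 42108 + 20 = 42128.

42128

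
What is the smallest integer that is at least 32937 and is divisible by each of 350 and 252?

37800

The integer must be a common multiple of 350 and 252, so a multiple of their LCM.
350 = 2 × 5^2 × 7
252 = 2^2 × 3^2 × 7
LCM(350, 252) = 2^2 × 3^2 × 5^2 × 7 = 6300.
Smallest multiple of 6300 that is ≥ 32937: ⌈32937/6300⌉ × 6300 = 6 × 6300 = 37800.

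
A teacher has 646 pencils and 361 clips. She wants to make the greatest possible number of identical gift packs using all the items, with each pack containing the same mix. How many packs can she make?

The pack count must divide each quantity, so the greatest is gcd(646, 361).
646 = 2 × 17 × 19
361 = 19^2
gcd(646, 361) = 19.

19 packs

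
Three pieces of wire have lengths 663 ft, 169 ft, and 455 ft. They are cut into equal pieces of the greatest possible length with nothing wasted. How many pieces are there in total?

Piece length = gcd(663, 169, 455).
663 = 3 × 13 × 17
169 = 13^2
455 = 5 × 7 × 13
gcd(663, 169, 455) = 13.
Total pieces = 663/13 + 169/13 + 455/13 = 51 + 13 + 35 = 99.

99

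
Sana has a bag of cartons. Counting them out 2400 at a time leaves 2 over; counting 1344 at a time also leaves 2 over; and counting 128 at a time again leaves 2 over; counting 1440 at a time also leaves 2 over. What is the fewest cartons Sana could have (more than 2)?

201602

N − 2 must be a common multiple of 2400, 1344, 128, and 1440.
2400 = 2^5 × 3 × 5^2
1344 = 2^6 × 3 × 7
128 = 2^7
1440 = 2^5 × 3^2 × 5
LCM(2400, 1344, 128, 1440) = 2^7 × 3^2 × 5^2 × 7 = 201600.
Smallest N > 2 is LCM + 2 = 201600 + 2 = 201602.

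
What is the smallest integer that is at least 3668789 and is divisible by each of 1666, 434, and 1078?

3976742

The integer must be a common multiple of 1666, 434, and 1078, so a multiple of their LCM.
1666 = 2 × 7^2 × 17
434 = 2 × 7 × 31
1078 = 2 × 7^2 × 11
LCM(1666, 434, 1078) = 2 × 7^2 × 11 × 17 × 31 = 568106.
Smallest multiple of 568106 that is ≥ 3668789: ⌈3668789/568106⌉ × 568106 = 7 × 568106 = 3976742.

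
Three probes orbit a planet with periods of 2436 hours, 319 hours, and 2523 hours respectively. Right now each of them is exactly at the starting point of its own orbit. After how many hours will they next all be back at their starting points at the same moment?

777084 hours

The first simultaneous occurrence is after LCM of the individual periods.
2436 = 2^2 × 3 × 7 × 29
319 = 11 × 29
2523 = 3 × 29^2
LCM(2436, 319, 2523) = 2^2 × 3 × 7 × 11 × 29^2 = 777084.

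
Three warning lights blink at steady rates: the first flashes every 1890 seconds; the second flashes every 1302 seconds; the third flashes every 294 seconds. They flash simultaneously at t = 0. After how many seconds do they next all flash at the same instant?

410130 seconds

We need the least common multiple of the intervals.
1890 = 2 × 3^3 × 5 × 7
1302 = 2 × 3 × 7 × 31
294 = 2 × 3 × 7^2
LCM(1890, 1302, 294) = 2 × 3^3 × 5 × 7^2 × 31 = 410130.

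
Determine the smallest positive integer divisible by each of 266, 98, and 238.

266 = 2 × 7 × 19
98 = 2 × 7^2
238 = 2 × 7 × 17
LCM(266, 98, 238) = 2 × 7^2 × 17 × 19 = 31654.

31654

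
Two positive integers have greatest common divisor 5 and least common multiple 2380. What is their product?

For any two positive integers, gcd × lcm = product = 5 × 2380 = 11900.

11900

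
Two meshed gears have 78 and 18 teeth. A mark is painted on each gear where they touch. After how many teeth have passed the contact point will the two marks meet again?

234 teeth

We need the least common multiple of the intervals.
78 = 2 × 3 × 13
18 = 2 × 3^2
LCM(78, 18) = 2 × 3^2 × 13 = 234.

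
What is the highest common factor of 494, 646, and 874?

494 = 2 × 13 × 19
646 = 2 × 17 × 19
874 = 2 × 19 × 23
gcd(494, 646, 874) = 2 × 19 = 38.

38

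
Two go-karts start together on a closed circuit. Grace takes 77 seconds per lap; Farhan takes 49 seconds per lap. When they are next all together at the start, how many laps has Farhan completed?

The first common completion time is the LCM of the periods.
77 = 7 × 11
49 = 7^2
LCM(77, 49) = 7^2 × 11 = 539.
Laps for period 49: 539 / 49 = 11.

11 laps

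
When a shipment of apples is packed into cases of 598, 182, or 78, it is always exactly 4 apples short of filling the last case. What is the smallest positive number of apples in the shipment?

12554

Being 4 short of a full case of size k means N ≡ −4 (mod k), i.e. N + 4 is a multiple of each size.
598 = 2 × 13 × 23
182 = 2 × 7 × 13
78 = 2 × 3 × 13
LCM(598, 182, 78) = 2 × 3 × 7 × 13 × 23 = 12558.
Smallest positive N is 12558 − 4 = 12554.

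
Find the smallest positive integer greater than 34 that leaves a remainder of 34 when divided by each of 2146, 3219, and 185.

32224

N − 34 must be a common multiple of 2146, 3219, and 185.
2146 = 2 × 29 × 37
3219 = 3 × 29 × 37
185 = 5 × 37
LCM(2146, 3219, 185) = 2 × 3 × 5 × 29 × 37 = 32190.
Smallest N > 34 is LCM + 34 = 32190 + 34 = 32224.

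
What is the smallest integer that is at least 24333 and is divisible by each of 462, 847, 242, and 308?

30492

The integer must be a common multiple of 462, 847, 242, and 308, so a multiple of their LCM.
462 = 2 × 3 × 7 × 11
847 = 7 × 11^2
242 = 2 × 11^2
308 = 2^2 × 7 × 11
LCM(462, 847, 242, 308) = 2^2 × 3 × 7 × 11^2 = 10164.
Smallest multiple of 10164 that is ≥ 24333: ⌈24333/10164⌉ × 10164 = 3 × 10164 = 30492.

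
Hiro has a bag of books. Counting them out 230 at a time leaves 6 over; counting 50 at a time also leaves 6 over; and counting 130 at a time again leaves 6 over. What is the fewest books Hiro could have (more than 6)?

14956

N − 6 must be a common multiple of 230, 50, and 130.
230 = 2 × 5 × 23
50 = 2 × 5^2
130 = 2 × 5 × 13
LCM(230, 50, 130) = 2 × 5^2 × 13 × 23 = 14950.
Smallest N > 6 is LCM + 6 = 14950 + 6 = 14956.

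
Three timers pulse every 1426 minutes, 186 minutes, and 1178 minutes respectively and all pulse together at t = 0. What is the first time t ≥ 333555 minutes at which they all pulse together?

Joint pulses occur at multiples of LCM(1426, 186, 1178).
1426 = 2 × 23 × 31
186 = 2 × 3 × 31
1178 = 2 × 19 × 31
LCM(1426, 186, 1178) = 2 × 3 × 19 × 23 × 31 = 81282.
Smallest multiple of 81282 that is ≥ 333555: ⌈333555/81282⌉ × 81282 = 5 × 81282 = 406410.

406410 minutes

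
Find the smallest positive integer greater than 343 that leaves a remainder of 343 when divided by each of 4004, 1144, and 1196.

N − 343 must be a common multiple of 4004, 1144, and 1196.
4004 = 2^2 × 7 × 11 × 13
1144 = 2^3 × 11 × 13
1196 = 2^2 × 13 × 23
LCM(4004, 1144, 1196) = 2^3 × 7 × 11 × 13 × 23 = 184184.
Smallest N > 343 is LCM + 343 = 184184 + 343 = 184527.

184527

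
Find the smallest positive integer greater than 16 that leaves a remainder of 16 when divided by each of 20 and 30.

76

N − 16 must be a common multiple of 20 and 30.
20 = 2^2 × 5
30 = 2 × 3 × 5
LCM(20, 30) = 2^2 × 3 × 5 = 60.
Smallest N > 16 is LCM + 16 = 60 + 16 = 76.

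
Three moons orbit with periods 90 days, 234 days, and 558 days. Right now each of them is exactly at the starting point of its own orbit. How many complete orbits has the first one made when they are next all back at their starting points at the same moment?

The first common completion time is the LCM of the periods.
90 = 2 × 3^2 × 5
234 = 2 × 3^2 × 13
558 = 2 × 3^2 × 31
LCM(90, 234, 558) = 2 × 3^2 × 5 × 13 × 31 = 36270.
Orbits for period 90: 36270 / 90 = 403.

403 orbits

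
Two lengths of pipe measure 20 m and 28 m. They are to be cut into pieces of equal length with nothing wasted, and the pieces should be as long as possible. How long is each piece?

By the Euclidean algorithm:
28 = 1 × 20 + 8
20 = 2 × 8 + 4
8 = 2 × 4 + 0
gcd(20, 28) = 4.

4 m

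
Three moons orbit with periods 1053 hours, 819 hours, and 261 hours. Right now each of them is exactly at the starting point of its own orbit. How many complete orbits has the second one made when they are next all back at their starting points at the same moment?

261 orbits

The first common completion time is the LCM of the periods.
1053 = 3^4 × 13
819 = 3^2 × 7 × 13
261 = 3^2 × 29
LCM(1053, 819, 261) = 3^4 × 7 × 13 × 29 = 213759.
Orbits for period 819: 213759 / 819 = 261.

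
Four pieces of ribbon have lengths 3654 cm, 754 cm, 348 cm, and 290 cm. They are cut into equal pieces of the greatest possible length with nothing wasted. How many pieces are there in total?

Piece length = gcd(3654, 754, 348, 290).
3654 = 2 × 3^2 × 7 × 29
754 = 2 × 13 × 29
348 = 2^2 × 3 × 29
290 = 2 × 5 × 29
gcd(3654, 754, 348, 290) = 2 × 29 = 58.
Total pieces = 3654/58 + 754/58 + 348/58 + 290/58 = 63 + 13 + 6 + 5 = 87.

87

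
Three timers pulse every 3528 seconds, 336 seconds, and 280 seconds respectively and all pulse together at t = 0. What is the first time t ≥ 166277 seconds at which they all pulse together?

176400 seconds

Joint pulses occur at multiples of LCM(3528, 336, 280).
3528 = 2^3 × 3^2 × 7^2
336 = 2^4 × 3 × 7
280 = 2^3 × 5 × 7
LCM(3528, 336, 280) = 2^4 × 3^2 × 5 × 7^2 = 35280.
Smallest multiple of 35280 that is ≥ 166277: ⌈166277/35280⌉ × 35280 = 5 × 35280 = 176400.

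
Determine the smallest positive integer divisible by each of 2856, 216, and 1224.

2856 = 2^3 × 3 × 7 × 17
216 = 2^3 × 3^3
1224 = 2^3 × 3^2 × 17
LCM(2856, 216, 1224) = 2^3 × 3^3 × 7 × 17 = 25704.

25704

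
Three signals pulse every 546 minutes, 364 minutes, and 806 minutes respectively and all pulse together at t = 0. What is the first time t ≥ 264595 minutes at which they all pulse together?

Joint pulses occur at multiples of LCM(546, 364, 806).
546 = 2 × 3 × 7 × 13
364 = 2^2 × 7 × 13
806 = 2 × 13 × 31
LCM(546, 364, 806) = 2^2 × 3 × 7 × 13 × 31 = 33852.
Smallest multiple of 33852 that is ≥ 264595: ⌈264595/33852⌉ × 33852 = 8 × 33852 = 270816.

270816 minutes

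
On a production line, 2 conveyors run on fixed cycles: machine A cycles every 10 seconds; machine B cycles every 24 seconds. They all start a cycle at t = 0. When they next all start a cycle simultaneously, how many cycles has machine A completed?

12 cycles

All finish a whole number of cycles simultaneously at t = LCM of the periods.
10 = 2 × 5
24 = 2^3 × 3
LCM(10, 24) = 2^3 × 3 × 5 = 120.
Cycles for period 10: 120 / 10 = 12.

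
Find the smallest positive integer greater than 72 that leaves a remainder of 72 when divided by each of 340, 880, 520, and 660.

N − 72 must be a common multiple of 340, 880, 520, and 660.
340 = 2^2 × 5 × 17
880 = 2^4 × 5 × 11
520 = 2^3 × 5 × 13
660 = 2^2 × 3 × 5 × 11
LCM(340, 880, 520, 660) = 2^4 × 3 × 5 × 11 × 13 × 17 = 583440.
Smallest N > 72 is LCM + 72 = 583440 + 72 = 583512.

583512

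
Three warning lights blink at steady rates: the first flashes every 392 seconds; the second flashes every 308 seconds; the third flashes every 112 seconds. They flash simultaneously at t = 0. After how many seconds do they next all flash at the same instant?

8624 seconds

They coincide at every common multiple of the periods; the first is the LCM.
392 = 2^3 × 7^2
308 = 2^2 × 7 × 11
112 = 2^4 × 7
LCM(392, 308, 112) = 2^4 × 7^2 × 11 = 8624.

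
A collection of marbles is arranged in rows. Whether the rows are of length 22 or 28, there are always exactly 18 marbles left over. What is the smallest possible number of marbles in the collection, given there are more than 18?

N − 18 must be a common multiple of 22 and 28.
22 = 2 × 11
28 = 2^2 × 7
LCM(22, 28) = 2^2 × 7 × 11 = 308.
Smallest N > 18 is LCM + 18 = 308 + 18 = 326.

326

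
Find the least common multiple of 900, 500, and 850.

900 = 2^2 × 3^2 × 5^2
500 = 2^2 × 5^3
850 = 2 × 5^2 × 17
LCM(900, 500, 850) = 2^2 × 3^2 × 5^3 × 17 = 76500.

76500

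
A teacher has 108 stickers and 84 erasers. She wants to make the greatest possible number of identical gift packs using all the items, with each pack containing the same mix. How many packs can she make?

The pack count must divide each quantity, so the greatest is gcd(108, 84).
108 = 2^2 × 3^3
84 = 2^2 × 3 × 7
gcd(108, 84) = 2^2 × 3 = 12.

12 packs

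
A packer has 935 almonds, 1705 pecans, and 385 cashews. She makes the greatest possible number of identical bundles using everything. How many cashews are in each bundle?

7

Number of bundles = gcd(935, 1705, 385).
935 = 5 × 11 × 17
1705 = 5 × 11 × 31
385 = 5 × 7 × 11
gcd(935, 1705, 385) = 5 × 11 = 55.
cashews per bundle = 385 / 55 = 7.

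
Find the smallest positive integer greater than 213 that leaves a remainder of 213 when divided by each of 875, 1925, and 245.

N − 213 must be a common multiple of 875, 1925, and 245.
875 = 5^3 × 7
1925 = 5^2 × 7 × 11
245 = 5 × 7^2
LCM(875, 1925, 245) = 5^3 × 7^2 × 11 = 67375.
Smallest N > 213 is LCM + 213 = 67375 + 213 = 67588.

67588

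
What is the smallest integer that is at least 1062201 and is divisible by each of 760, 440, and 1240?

1295800

The integer must be a common multiple of 760, 440, and 1240, so a multiple of their LCM.
760 = 2^3 × 5 × 19
440 = 2^3 × 5 × 11
1240 = 2^3 × 5 × 31
LCM(760, 440, 1240) = 2^3 × 5 × 11 × 19 × 31 = 259160.
Smallest multiple of 259160 that is ≥ 1062201: ⌈1062201/259160⌉ × 259160 = 5 × 259160 = 1295800.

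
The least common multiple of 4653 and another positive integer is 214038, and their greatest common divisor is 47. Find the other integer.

gcd × lcm = product of the two integers, so the other integer is (47 × 214038) / 4653 = 2162.

2162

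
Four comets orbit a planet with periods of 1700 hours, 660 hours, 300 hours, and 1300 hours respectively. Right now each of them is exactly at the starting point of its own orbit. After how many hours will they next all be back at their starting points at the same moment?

729300 hours

The first simultaneous occurrence is after LCM of the individual periods.
1700 = 2^2 × 5^2 × 17
660 = 2^2 × 3 × 5 × 11
300 = 2^2 × 3 × 5^2
1300 = 2^2 × 5^2 × 13
LCM(1700, 660, 300, 1300) = 2^2 × 3 × 5^2 × 11 × 13 × 17 = 729300.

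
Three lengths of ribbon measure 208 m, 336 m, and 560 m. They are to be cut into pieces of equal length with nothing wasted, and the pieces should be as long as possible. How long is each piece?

The greatest length dividing all of 208, 336, and 560 is their gcd.
208 = 2^4 × 13
336 = 2^4 × 3 × 7
560 = 2^4 × 5 × 7
gcd(208, 336, 560) = 2^4 = 16.

16 m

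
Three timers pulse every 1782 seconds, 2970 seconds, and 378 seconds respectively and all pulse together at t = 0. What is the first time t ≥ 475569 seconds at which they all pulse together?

498960 seconds

Joint pulses occur at multiples of LCM(1782, 2970, 378).
1782 = 2 × 3^4 × 11
2970 = 2 × 3^3 × 5 × 11
378 = 2 × 3^3 × 7
LCM(1782, 2970, 378) = 2 × 3^4 × 5 × 7 × 11 = 62370.
Smallest multiple of 62370 that is ≥ 475569: ⌈475569/62370⌉ × 62370 = 8 × 62370 = 498960.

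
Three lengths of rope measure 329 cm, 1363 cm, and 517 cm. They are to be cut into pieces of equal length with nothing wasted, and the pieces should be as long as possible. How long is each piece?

47 cm

The greatest length dividing all of 329, 1363, and 517 is their gcd.
329 = 7 × 47
1363 = 29 × 47
517 = 11 × 47
gcd(329, 1363, 517) = 47.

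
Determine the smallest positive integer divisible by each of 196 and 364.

2548

196 = 2^2 × 7^2
364 = 2^2 × 7 × 13
LCM(196, 364) = 2^2 × 7^2 × 13 = 2548.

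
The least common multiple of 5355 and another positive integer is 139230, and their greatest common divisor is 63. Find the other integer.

1638

gcd × lcm = product of the two integers, so the other integer is (63 × 139230) / 5355 = 1638.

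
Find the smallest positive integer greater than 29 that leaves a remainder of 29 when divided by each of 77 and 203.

2262

N − 29 must be a common multiple of 77 and 203.
77 = 7 × 11
203 = 7 × 29
LCM(77, 203) = 7 × 11 × 29 = 2233.
Smallest N > 29 is LCM + 29 = 2233 + 29 = 2262.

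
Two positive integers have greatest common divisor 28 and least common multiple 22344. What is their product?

625632

For any two positive integers, gcd × lcm = product = 28 × 22344 = 625632.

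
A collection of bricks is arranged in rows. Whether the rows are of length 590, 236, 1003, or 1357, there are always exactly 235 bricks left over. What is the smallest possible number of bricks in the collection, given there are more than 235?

461615

N − 235 must be a common multiple of 590, 236, 1003, and 1357.
590 = 2 × 5 × 59
236 = 2^2 × 59
1003 = 17 × 59
1357 = 23 × 59
LCM(590, 236, 1003, 1357) = 2^2 × 5 × 17 × 23 × 59 = 461380.
Smallest N > 235 is LCM + 235 = 461380 + 235 = 461615.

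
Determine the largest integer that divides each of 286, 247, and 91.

286 = 2 × 11 × 13
247 = 13 × 19
91 = 7 × 13
gcd(286, 247, 91) = 13.

13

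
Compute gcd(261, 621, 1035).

261 = 3^2 × 29
621 = 3^3 × 23
1035 = 3^2 × 5 × 23
gcd(261, 621, 1035) = 3^2 = 9.

9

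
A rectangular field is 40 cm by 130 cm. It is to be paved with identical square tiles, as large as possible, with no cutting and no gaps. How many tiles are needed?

52

Tile side = gcd(40, 130).
40 = 2^3 × 5
130 = 2 × 5 × 13
gcd(40, 130) = 2 × 5 = 10.
Tiles: (40/10) × (130/10) = 4 × 13 = 52.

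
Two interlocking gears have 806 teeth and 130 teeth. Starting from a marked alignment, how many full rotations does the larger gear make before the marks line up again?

5 rotations

All finish a whole number of cycles simultaneously at t = LCM of the periods.
806 = 2 × 13 × 31
130 = 2 × 5 × 13
LCM(806, 130) = 2 × 5 × 13 × 31 = 4030.
Rotations for period 806: 4030 / 806 = 5.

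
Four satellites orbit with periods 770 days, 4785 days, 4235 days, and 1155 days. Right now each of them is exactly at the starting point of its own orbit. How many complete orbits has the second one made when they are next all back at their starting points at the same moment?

154 orbits

They are all back at their starting positions together after one LCM of the periods.
770 = 2 × 5 × 7 × 11
4785 = 3 × 5 × 11 × 29
4235 = 5 × 7 × 11^2
1155 = 3 × 5 × 7 × 11
LCM(770, 4785, 4235, 1155) = 2 × 3 × 5 × 7 × 11^2 × 29 = 736890.
Orbits for period 4785: 736890 / 4785 = 154.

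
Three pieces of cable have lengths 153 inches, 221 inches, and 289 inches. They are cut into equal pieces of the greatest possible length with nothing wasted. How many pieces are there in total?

39

Piece length = gcd(153, 221, 289).
153 = 3^2 × 17
221 = 13 × 17
289 = 17^2
gcd(153, 221, 289) = 17.
Total pieces = 153/17 + 221/17 + 289/17 = 9 + 13 + 17 = 39.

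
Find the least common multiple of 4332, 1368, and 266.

4332 = 2^2 × 3 × 19^2
1368 = 2^3 × 3^2 × 19
266 = 2 × 7 × 19
LCM(4332, 1368, 266) = 2^3 × 3^2 × 7 × 19^2 = 181944.

181944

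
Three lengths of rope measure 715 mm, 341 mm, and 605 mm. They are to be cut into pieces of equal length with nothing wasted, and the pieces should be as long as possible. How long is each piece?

11 mm

The greatest length dividing all of 715, 341, and 605 is their gcd.
715 = 5 × 11 × 13
341 = 11 × 31
605 = 5 × 11^2
gcd(715, 341, 605) = 11.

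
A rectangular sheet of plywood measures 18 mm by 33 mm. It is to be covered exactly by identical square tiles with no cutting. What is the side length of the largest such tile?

3 mm

By the Euclidean algorithm:
33 = 1 × 18 + 15
18 = 1 × 15 + 3
15 = 5 × 3 + 0
gcd(18, 33) = 3.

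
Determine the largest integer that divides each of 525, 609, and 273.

21

525 = 3 × 5^2 × 7
609 = 3 × 7 × 29
273 = 3 × 7 × 13
gcd(525, 609, 273) = 3 × 7 = 21.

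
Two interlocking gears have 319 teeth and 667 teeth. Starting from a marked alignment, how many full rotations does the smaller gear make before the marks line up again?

The first common completion time is the LCM of the periods.
319 = 11 × 29
667 = 23 × 29
LCM(319, 667) = 11 × 23 × 29 = 7337.
Rotations for period 319: 7337 / 319 = 23.

23 rotations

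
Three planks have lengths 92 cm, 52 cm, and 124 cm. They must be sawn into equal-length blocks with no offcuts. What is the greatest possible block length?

4 cm

This is the greatest common divisor of 92, 52, and 124.
92 = 2^2 × 23
52 = 2^2 × 13
124 = 2^2 × 31
gcd(92, 52, 124) = 2^2 = 4.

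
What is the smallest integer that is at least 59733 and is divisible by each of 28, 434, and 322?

The integer must be a common multiple of 28, 434, and 322, so a multiple of their LCM.
28 = 2^2 × 7
434 = 2 × 7 × 31
322 = 2 × 7 × 23
LCM(28, 434, 322) = 2^2 × 7 × 23 × 31 = 19964.
Smallest multiple of 19964 that is ≥ 59733: ⌈59733/19964⌉ × 19964 = 3 × 19964 = 59892.

59892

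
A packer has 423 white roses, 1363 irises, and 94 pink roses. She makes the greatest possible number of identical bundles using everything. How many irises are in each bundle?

29

Number of bundles = gcd(423, 1363, 94).
423 = 3^2 × 47
1363 = 29 × 47
94 = 2 × 47
gcd(423, 1363, 94) = 47.
irises per bundle = 1363 / 47 = 29.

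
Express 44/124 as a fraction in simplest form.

44 = 2^2 × 11
124 = 2^2 × 31
gcd(44, 124) = 2^2 = 4.
Divide numerator and denominator by 4: 44/124 = 11/31.

11/31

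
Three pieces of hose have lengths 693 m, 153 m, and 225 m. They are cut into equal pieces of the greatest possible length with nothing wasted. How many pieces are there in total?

119

Piece length = gcd(693, 153, 225).
693 = 3^2 × 7 × 11
153 = 3^2 × 17
225 = 3^2 × 5^2
gcd(693, 153, 225) = 3^2 = 9.
Total pieces = 693/9 + 153/9 + 225/9 = 77 + 17 + 25 = 119.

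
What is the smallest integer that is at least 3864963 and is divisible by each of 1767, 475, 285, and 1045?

3887400

The integer must be a common multiple of 1767, 475, 285, and 1045, so a multiple of their LCM.
1767 = 3 × 19 × 31
475 = 5^2 × 19
285 = 3 × 5 × 19
1045 = 5 × 11 × 19
LCM(1767, 475, 285, 1045) = 3 × 5^2 × 11 × 19 × 31 = 485925.
Smallest multiple of 485925 that is ≥ 3864963: ⌈3864963/485925⌉ × 485925 = 8 × 485925 = 3887400.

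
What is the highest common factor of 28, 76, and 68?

4

28 = 2^2 × 7
76 = 2^2 × 19
68 = 2^2 × 17
gcd(28, 76, 68) = 2^2 = 4.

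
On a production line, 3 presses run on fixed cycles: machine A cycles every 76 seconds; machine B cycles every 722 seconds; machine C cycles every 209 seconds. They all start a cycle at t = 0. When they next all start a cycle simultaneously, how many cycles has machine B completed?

22 cycles

The first common completion time is the LCM of the periods.
76 = 2^2 × 19
722 = 2 × 19^2
209 = 11 × 19
LCM(76, 722, 209) = 2^2 × 11 × 19^2 = 15884.
Cycles for period 722: 15884 / 722 = 22.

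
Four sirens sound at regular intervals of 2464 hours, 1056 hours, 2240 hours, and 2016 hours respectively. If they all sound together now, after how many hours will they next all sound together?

221760 hours

They coincide at every common multiple of the periods; the first is the LCM.
2464 = 2^5 × 7 × 11
1056 = 2^5 × 3 × 11
2240 = 2^6 × 5 × 7
2016 = 2^5 × 3^2 × 7
LCM(2464, 1056, 2240, 2016) = 2^6 × 3^2 × 5 × 7 × 11 = 221760.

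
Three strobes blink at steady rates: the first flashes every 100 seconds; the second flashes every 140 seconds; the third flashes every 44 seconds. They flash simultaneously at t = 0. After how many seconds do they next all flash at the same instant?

They coincide at every common multiple of the periods; the first is the LCM.
100 = 2^2 × 5^2
140 = 2^2 × 5 × 7
44 = 2^2 × 11
LCM(100, 140, 44) = 2^2 × 5^2 × 7 × 11 = 7700.

7700 seconds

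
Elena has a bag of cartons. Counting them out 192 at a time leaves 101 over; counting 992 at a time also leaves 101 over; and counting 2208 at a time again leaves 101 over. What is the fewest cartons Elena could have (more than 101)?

136997

N − 101 must be a common multiple of 192, 992, and 2208.
192 = 2^6 × 3
992 = 2^5 × 31
2208 = 2^5 × 3 × 23
LCM(192, 992, 2208) = 2^6 × 3 × 23 × 31 = 136896.
Smallest N > 101 is LCM + 101 = 136896 + 101 = 136997.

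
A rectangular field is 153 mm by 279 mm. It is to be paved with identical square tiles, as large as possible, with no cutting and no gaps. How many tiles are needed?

527

Tile side = gcd(153, 279).
153 = 3^2 × 17
279 = 3^2 × 31
gcd(153, 279) = 3^2 = 9.
Tiles: (153/9) × (279/9) = 17 × 31 = 527.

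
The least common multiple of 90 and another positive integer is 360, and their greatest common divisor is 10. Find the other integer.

gcd × lcm = product of the two integers, so the other integer is (10 × 360) / 90 = 40.

40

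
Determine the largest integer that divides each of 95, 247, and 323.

95 = 5 × 19
247 = 13 × 19
323 = 17 × 19
gcd(95, 247, 323) = 19.

19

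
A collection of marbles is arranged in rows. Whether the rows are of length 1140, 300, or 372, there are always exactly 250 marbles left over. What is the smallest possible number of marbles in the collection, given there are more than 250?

176950

N − 250 must be a common multiple of 1140, 300, and 372.
1140 = 2^2 × 3 × 5 × 19
300 = 2^2 × 3 × 5^2
372 = 2^2 × 3 × 31
LCM(1140, 300, 372) = 2^2 × 3 × 5^2 × 19 × 31 = 176700.
Smallest N > 250 is LCM + 250 = 176700 + 250 = 176950.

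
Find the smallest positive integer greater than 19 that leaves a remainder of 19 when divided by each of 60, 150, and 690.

6919

N − 19 must be a common multiple of 60, 150, and 690.
60 = 2^2 × 3 × 5
150 = 2 × 3 × 5^2
690 = 2 × 3 × 5 × 23
LCM(60, 150, 690) = 2^2 × 3 × 5^2 × 23 = 6900.
Smallest N > 19 is LCM + 19 = 6900 + 19 = 6919.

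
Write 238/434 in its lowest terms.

17/31

238 = 2 × 7 × 17
434 = 2 × 7 × 31
gcd(238, 434) = 2 × 7 = 14.
Divide numerator and denominator by 14: 238/434 = 17/31.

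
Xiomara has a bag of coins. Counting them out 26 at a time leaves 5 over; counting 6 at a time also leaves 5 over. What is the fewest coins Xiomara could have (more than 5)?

N − 5 must be a common multiple of 26 and 6.
26 = 2 × 13
6 = 2 × 3
LCM(26, 6) = 2 × 3 × 13 = 78.
Smallest N > 5 is LCM + 5 = 78 + 5 = 83.

83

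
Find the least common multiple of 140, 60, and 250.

10500

140 = 2^2 × 5 × 7
60 = 2^2 × 3 × 5
250 = 2 × 5^3
LCM(140, 60, 250) = 2^2 × 3 × 5^3 × 7 = 10500.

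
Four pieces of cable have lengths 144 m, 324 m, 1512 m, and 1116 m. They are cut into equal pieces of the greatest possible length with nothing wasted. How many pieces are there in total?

Piece length = gcd(144, 324, 1512, 1116).
144 = 2^4 × 3^2
324 = 2^2 × 3^4
1512 = 2^3 × 3^3 × 7
1116 = 2^2 × 3^2 × 31
gcd(144, 324, 1512, 1116) = 2^2 × 3^2 = 36.
Total pieces = 144/36 + 324/36 + 1512/36 + 1116/36 = 4 + 9 + 42 + 31 = 86.

86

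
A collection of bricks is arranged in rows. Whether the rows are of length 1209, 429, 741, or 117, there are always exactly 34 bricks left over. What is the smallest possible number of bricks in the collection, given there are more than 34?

758077

N − 34 must be a common multiple of 1209, 429, 741, and 117.
1209 = 3 × 13 × 31
429 = 3 × 11 × 13
741 = 3 × 13 × 19
117 = 3^2 × 13
LCM(1209, 429, 741, 117) = 3^2 × 11 × 13 × 19 × 31 = 758043.
Smallest N > 34 is LCM + 34 = 758043 + 34 = 758077.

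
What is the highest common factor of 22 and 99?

11

22 = 2 × 11
99 = 3^2 × 11
gcd(22, 99) = 11.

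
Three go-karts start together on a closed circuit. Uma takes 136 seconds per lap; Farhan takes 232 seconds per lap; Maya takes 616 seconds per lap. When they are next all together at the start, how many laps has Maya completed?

493 laps

The first common completion time is the LCM of the periods.
136 = 2^3 × 17
232 = 2^3 × 29
616 = 2^3 × 7 × 11
LCM(136, 232, 616) = 2^3 × 7 × 11 × 17 × 29 = 303688.
Laps for period 616: 303688 / 616 = 493.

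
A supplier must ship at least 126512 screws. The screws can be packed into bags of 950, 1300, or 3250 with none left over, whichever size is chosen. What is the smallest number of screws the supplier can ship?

247000

The number of screws must be a common multiple of 950, 1300, and 3250, so a multiple of their LCM.
950 = 2 × 5^2 × 19
1300 = 2^2 × 5^2 × 13
3250 = 2 × 5^3 × 13
LCM(950, 1300, 3250) = 2^2 × 5^3 × 13 × 19 = 123500.
Smallest multiple of 123500 that is ≥ 126512: ⌈126512/123500⌉ × 123500 = 2 × 123500 = 247000.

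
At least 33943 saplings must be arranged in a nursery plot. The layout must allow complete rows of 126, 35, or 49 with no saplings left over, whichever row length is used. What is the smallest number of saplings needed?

The number of saplings must be a common multiple of 126, 35, and 49, so a multiple of their LCM.
126 = 2 × 3^2 × 7
35 = 5 × 7
49 = 7^2
LCM(126, 35, 49) = 2 × 3^2 × 5 × 7^2 = 4410.
Smallest multiple of 4410 that is ≥ 33943: ⌈33943/4410⌉ × 4410 = 8 × 4410 = 35280.

35280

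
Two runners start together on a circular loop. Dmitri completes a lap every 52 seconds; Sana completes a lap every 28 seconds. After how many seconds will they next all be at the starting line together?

364 seconds

We need the least common multiple of the intervals.
52 = 2^2 × 13
28 = 2^2 × 7
LCM(52, 28) = 2^2 × 7 × 13 = 364.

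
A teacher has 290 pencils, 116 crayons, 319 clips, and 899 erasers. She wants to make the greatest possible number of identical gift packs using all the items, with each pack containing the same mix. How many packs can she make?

The pack count must divide each quantity, so the greatest is gcd(290, 116, 319, 899).
290 = 2 × 5 × 29
116 = 2^2 × 29
319 = 11 × 29
899 = 29 × 31
gcd(290, 116, 319, 899) = 29.

29 packs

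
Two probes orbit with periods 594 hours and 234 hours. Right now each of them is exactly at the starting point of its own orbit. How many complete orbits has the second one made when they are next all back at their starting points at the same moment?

33 orbits

The first common completion time is the LCM of the periods.
594 = 2 × 3^3 × 11
234 = 2 × 3^2 × 13
LCM(594, 234) = 2 × 3^3 × 11 × 13 = 7722.
Orbits for period 234: 7722 / 234 = 33.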